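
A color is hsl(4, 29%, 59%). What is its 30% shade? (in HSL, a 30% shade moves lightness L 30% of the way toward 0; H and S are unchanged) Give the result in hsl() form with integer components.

hsl(4, 29%, 41%)

L moves 30% from 59 toward 0: 59 − 17.7 = 41.3 → 41.
H and S are unchanged.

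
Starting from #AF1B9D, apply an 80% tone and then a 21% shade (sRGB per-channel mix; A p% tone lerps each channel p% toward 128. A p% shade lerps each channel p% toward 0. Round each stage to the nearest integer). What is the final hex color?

#6C556A

#AF1B9D is rgb(175, 27, 157).
An 80% tone moves each channel 80% toward 128:
  R: 175 + 0.8×(128−175) = 175 − 37.6 = 137.4 → 137
  G: 27 + 80.8 = 107.8 → 108
  B: 157 + 0.8×(128−157) = 157 − 23.2 = 133.8 → 134
After the tone: rgb(137, 108, 134) = #896C86.
A 21% shade moves each channel 21% toward 0:
  R: 137 + 0.21×(0−137) = 137 − 28.77 = 108.23 → 108
  G: 108 + 0.21×(0−108) = 108 − 22.68 = 85.32 → 85
  B: 134 − 28.14 = 105.86 → 106
rgb(108, 85, 106) = #6C556A.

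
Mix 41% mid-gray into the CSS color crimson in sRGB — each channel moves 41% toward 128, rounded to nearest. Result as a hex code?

CSS crimson is rgb(220, 20, 60).
Lerp each channel 41% toward 128:
  R: 220 + 0.41×(128−220) = 220 − 37.72 = 182.28 → 182
  G: 20 + 0.41×(128−20) = 20 + 44.28 = 64.28 → 64
  B: 60 + 27.88 = 87.88 → 88
rgb(182, 64, 88) = #b64058.

#b64058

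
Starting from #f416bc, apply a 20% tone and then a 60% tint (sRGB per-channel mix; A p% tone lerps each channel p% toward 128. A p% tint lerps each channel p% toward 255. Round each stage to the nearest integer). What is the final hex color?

#f1aadf

#f416bc is rgb(244, 22, 188).
A 20% tone moves each channel 20% toward 128:
  R: 244 + 0.2×(128−244) = 244 − 23.2 = 220.8 → 221
  G: 22 + 0.2×(128−22) = 22 + 21.2 = 43.2 → 43
  B: 188 + 0.2×(128−188) = 188 − 12 = 176 → 176
After the tone: rgb(221, 43, 176) = #dd2bb0.
A 60% tint moves each channel 60% toward 255:
  R: 221 + 0.6×(255−221) = 221 + 20.4 = 241.4 → 241
  G: 43 + 0.6×(255−43) = 43 + 127.2 = 170.2 → 170
  B: 176 + 47.4 = 223.4 → 223
rgb(241, 170, 223) = #f1aadf.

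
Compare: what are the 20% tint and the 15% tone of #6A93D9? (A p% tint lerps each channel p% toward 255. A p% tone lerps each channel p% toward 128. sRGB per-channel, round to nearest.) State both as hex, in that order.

#88A9E1, #6D90CC

#6A93D9 is rgb(106, 147, 217).
20% tint:
  R: 106 + 0.2×(255−106) = 106 + 29.8 = 135.8 → 136
  G: 147 + 0.2×(255−147) = 147 + 21.6 = 168.6 → 169
  B: 217 + 0.2×(255−217) = 217 + 7.6 = 224.6 → 225
  → #88A9E1
15% tone:
  R: 106 + 3.3 = 109.3 → 109
  G: 147 + 0.15×(128−147) = 147 − 2.85 = 144.15 → 144
  B: 217 + 0.15×(128−217) = 217 − 13.35 = 203.65 → 204
  → #6D90CC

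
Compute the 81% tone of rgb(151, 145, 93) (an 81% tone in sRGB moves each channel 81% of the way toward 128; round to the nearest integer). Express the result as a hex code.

#848379

Per channel, c → c + 0.81(128 − c):
  R: 151 + 0.81×(128−151) = 151 − 18.63 = 132.37 → 132
  G: 145 + 0.81×(128−145) = 145 − 13.77 = 131.23 → 131
  B: 93 + 0.81×(128−93) = 93 + 28.35 = 121.35 → 121
rgb(132, 131, 121) = #848379.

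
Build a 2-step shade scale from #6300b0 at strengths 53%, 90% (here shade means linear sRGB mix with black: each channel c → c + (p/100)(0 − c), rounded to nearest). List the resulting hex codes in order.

#6300b0 is rgb(99, 0, 176).
53%: (99 − 52.47 = 46.53→47, 0→0, 176 − 93.28 = 82.72→83) → #2f0053
90%: (99 − 89.1 = 9.9→10, 0→0, 176 − 158.4 = 17.6→18) → #0a0012

#2f0053, #0a0012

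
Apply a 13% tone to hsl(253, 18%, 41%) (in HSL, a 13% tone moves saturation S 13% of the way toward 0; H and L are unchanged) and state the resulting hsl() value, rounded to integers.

S moves 13% from 18 toward 0: 18 − 2.34 = 15.66 → 16.
H and L are unchanged.

hsl(253, 16%, 41%)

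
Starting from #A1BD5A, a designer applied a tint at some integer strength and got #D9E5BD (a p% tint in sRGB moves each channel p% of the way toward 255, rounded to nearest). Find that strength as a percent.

60%

#A1BD5A is rgb(161, 189, 90); #D9E5BD is rgb(217, 229, 189).
On the B channel (widest range): 189 ≈ 90 + (p/100)(255 − 90), so p ≈ 100×(189 − 90)/(255 − 90) = 9900/165 = 60.00.
p = 60 reproduces all three channels after rounding.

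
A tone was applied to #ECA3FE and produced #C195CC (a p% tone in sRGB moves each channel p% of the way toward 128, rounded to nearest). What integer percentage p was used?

40%

#ECA3FE is rgb(236, 163, 254); #C195CC is rgb(193, 149, 204).
On the B channel (widest range): 204 ≈ 254 + (p/100)(128 − 254), so p ≈ 100×(204 − 254)/(128 − 254) = -5000/-126 = 39.68.
p = 40 reproduces all three channels after rounding.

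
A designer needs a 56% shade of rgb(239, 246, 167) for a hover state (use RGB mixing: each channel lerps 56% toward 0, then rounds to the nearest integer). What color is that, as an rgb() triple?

Lerp each channel 56% toward 0:
  R: 239 + 0.56×(0−239) = 239 − 133.84 = 105.16 → 105
  G: 246 + 0.56×(0−246) = 246 − 137.76 = 108.24 → 108
  B: 167 + 0.56×(0−167) = 167 − 93.52 = 73.48 → 73

rgb(105, 108, 73)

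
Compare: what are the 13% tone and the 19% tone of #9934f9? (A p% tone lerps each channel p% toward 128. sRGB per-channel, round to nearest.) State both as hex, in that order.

#963ee9, #9442e2

#9934f9 is rgb(153, 52, 249).
13% tone:
  R: 153 − 3.25 = 149.75 → 150
  G: 52 + 0.13×(128−52) = 52 + 9.88 = 61.88 → 62
  B: 249 + 0.13×(128−249) = 249 − 15.73 = 233.27 → 233
  → #963ee9
19% tone:
  R: 153 − 4.75 = 148.25 → 148
  G: 52 + 0.19×(128−52) = 52 + 14.44 = 66.44 → 66
  B: 249 − 22.99 = 226.01 → 226
  → #9442e2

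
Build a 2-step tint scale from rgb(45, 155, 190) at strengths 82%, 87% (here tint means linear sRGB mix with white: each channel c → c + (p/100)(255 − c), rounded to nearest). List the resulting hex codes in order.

82%: (45 + 172.2 = 217.2→217, 155 + 82 = 237→237, 190 + 53.3 = 243.3→243) → #d9edf3
87%: (45 + 182.7 = 227.7→228, 155 + 87 = 242→242, 190 + 56.55 = 246.55→247) → #e4f2f7

#d9edf3, #e4f2f7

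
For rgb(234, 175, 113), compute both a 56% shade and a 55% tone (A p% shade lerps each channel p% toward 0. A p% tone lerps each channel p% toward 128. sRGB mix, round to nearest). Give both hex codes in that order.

#674d32, #b09579

56% shade:
  R: 234 + 0.56×(0−234) = 234 − 131.04 = 102.96 → 103
  G: 175 + 0.56×(0−175) = 175 − 98 = 77 → 77
  B: 113 − 63.28 = 49.72 → 50
  → #674d32
55% tone:
  R: 234 + 0.55×(128−234) = 234 − 58.3 = 175.7 → 176
  G: 175 + 0.55×(128−175) = 175 − 25.85 = 149.15 → 149
  B: 113 + 0.55×(128−113) = 113 + 8.25 = 121.25 → 121
  → #b09579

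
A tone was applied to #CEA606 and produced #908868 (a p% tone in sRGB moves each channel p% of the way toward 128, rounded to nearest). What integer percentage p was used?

80%

#CEA606 is rgb(206, 166, 6); #908868 is rgb(144, 136, 104).
On the B channel (widest range): 104 ≈ 6 + (p/100)(128 − 6), so p ≈ 100×(104 − 6)/(128 − 6) = 9800/122 = 80.33.
p = 80 reproduces all three channels after rounding.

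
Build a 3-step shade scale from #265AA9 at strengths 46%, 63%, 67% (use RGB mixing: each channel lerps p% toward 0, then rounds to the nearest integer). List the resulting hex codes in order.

#265AA9 is rgb(38, 90, 169).
46%: (38 − 17.48 = 20.52→21, 90 − 41.4 = 48.6→49, 169 − 77.74 = 91.26→91) → #15315B
63%: (38 − 23.94 = 14.06→14, 90 − 56.7 = 33.3→33, 169 − 106.47 = 62.53→63) → #0E213F
67%: (38 − 25.46 = 12.54→13, 90 − 60.3 = 29.7→30, 169 − 113.23 = 55.77→56) → #0D1E38

#15315B, #0E213F, #0D1E38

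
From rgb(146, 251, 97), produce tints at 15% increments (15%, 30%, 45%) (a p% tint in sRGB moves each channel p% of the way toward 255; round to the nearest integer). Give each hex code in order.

#a2fc79, #b3fc90, #c3fda8

15%: (146 + 16.35 = 162.35→162, 251 + 0.6 = 251.6→252, 97 + 23.7 = 120.7→121) → #a2fc79
30%: (146 + 32.7 = 178.7→179, 251 + 1.2 = 252.2→252, 97 + 47.4 = 144.4→144) → #b3fc90
45%: (146 + 49.05 = 195.05→195, 251 + 1.8 = 252.8→253, 97 + 71.1 = 168.1→168) → #c3fda8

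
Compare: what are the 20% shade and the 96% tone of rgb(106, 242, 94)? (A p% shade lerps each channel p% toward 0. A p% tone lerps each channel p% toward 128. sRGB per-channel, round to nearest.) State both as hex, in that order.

20% shade:
  R: 106 + 0.2×(0−106) = 106 − 21.2 = 84.8 → 85
  G: 242 − 48.4 = 193.6 → 194
  B: 94 − 18.8 = 75.2 → 75
  → #55C24B
96% tone:
  R: 106 + 0.96×(128−106) = 106 + 21.12 = 127.12 → 127
  G: 242 − 109.44 = 132.56 → 133
  B: 94 + 0.96×(128−94) = 94 + 32.64 = 126.64 → 127
  → #7F857F

#55C24B, #7F857F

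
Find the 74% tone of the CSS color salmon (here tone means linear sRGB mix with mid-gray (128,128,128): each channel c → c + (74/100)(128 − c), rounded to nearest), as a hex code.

#A0807C

CSS salmon is rgb(250, 128, 114).
Lerp each channel 74% toward 128:
  R: 250 + 0.74×(128−250) = 250 − 90.28 = 159.72 → 160
  G: 128 + 0 = 128 → 128
  B: 114 + 10.36 = 124.36 → 124
rgb(160, 128, 124) = #A0807C.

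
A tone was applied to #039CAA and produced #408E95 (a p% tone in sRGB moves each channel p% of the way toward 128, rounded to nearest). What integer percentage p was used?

#039CAA is rgb(3, 156, 170); #408E95 is rgb(64, 142, 149).
On the R channel (widest range): 64 ≈ 3 + (p/100)(128 − 3), so p ≈ 100×(64 − 3)/(128 − 3) = 6100/125 = 48.80.
p = 49 reproduces all three channels after rounding.

49%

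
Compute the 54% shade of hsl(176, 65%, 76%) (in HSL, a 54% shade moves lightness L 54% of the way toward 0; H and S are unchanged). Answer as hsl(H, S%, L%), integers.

hsl(176, 65%, 35%)

L moves 54% from 76 toward 0: 76 − 41.04 = 34.96 → 35.
H and S are unchanged.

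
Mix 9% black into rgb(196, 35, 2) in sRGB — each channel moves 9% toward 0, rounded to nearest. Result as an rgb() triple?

Lerp each channel 9% toward 0:
  R: 196 + 0.09×(0−196) = 196 − 17.64 = 178.36 → 178
  G: 35 + 0.09×(0−35) = 35 − 3.15 = 31.85 → 32
  B: 2 − 0.18 = 1.82 → 2

rgb(178, 32, 2)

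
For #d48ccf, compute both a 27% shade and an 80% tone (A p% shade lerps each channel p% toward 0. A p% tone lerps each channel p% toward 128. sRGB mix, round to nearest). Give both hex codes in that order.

#d48ccf is rgb(212, 140, 207).
27% shade:
  R: 212 + 0.27×(0−212) = 212 − 57.24 = 154.76 → 155
  G: 140 − 37.8 = 102.2 → 102
  B: 207 − 55.89 = 151.11 → 151
  → #9b6697
80% tone:
  R: 212 − 67.2 = 144.8 → 145
  G: 140 + 0.8×(128−140) = 140 − 9.6 = 130.4 → 130
  B: 207 + 0.8×(128−207) = 207 − 63.2 = 143.8 → 144
  → #918290

#9b6697, #918290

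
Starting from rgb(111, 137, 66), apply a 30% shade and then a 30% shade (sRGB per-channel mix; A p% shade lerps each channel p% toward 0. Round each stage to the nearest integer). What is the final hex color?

A 30% shade moves each channel 30% toward 0:
  R: 111 − 33.3 = 77.7 → 78
  G: 137 + 0.3×(0−137) = 137 − 41.1 = 95.9 → 96
  B: 66 + 0.3×(0−66) = 66 − 19.8 = 46.2 → 46
After the shade: rgb(78, 96, 46) = #4e602e.
Lerp each channel 30% toward 0:
  R: 78 + 0.3×(0−78) = 78 − 23.4 = 54.6 → 55
  G: 96 − 28.8 = 67.2 → 67
  B: 46 + 0.3×(0−46) = 46 − 13.8 = 32.2 → 32
rgb(55, 67, 32) = #374320.

#374320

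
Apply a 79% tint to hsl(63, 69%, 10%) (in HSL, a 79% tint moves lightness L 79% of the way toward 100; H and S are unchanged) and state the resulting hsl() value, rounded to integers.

L moves 79% from 10 toward 100: 10 + 71.1 = 81.1 → 81.
H and S are unchanged.

hsl(63, 69%, 81%)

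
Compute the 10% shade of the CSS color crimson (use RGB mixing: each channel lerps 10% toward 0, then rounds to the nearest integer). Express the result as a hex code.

#C61236

CSS crimson is rgb(220, 20, 60).
Lerp each channel 10% toward 0:
  R: 220 + 0.1×(0−220) = 220 − 22 = 198 → 198
  G: 20 − 2 = 18 → 18
  B: 60 + 0.1×(0−60) = 60 − 6 = 54 → 54
rgb(198, 18, 54) = #C61236.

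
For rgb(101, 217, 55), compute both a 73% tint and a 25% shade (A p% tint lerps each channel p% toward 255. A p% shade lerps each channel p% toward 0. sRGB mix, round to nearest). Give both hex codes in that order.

#D5F5C9, #4CA329

73% tint:
  R: 101 + 112.42 = 213.42 → 213
  G: 217 + 27.74 = 244.74 → 245
  B: 55 + 0.73×(255−55) = 55 + 146 = 201 → 201
  → #D5F5C9
25% shade:
  R: 101 + 0.25×(0−101) = 101 − 25.25 = 75.75 → 76
  G: 217 + 0.25×(0−217) = 217 − 54.25 = 162.75 → 163
  B: 55 − 13.75 = 41.25 → 41
  → #4CA329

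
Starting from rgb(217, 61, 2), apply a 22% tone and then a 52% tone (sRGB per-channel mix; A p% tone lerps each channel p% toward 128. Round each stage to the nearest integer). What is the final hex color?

Lerp each channel 22% toward 128:
  R: 217 + 0.22×(128−217) = 217 − 19.58 = 197.42 → 197
  G: 61 + 0.22×(128−61) = 61 + 14.74 = 75.74 → 76
  B: 2 + 27.72 = 29.72 → 30
After the tone: rgb(197, 76, 30) = #c54c1e.
A 52% tone moves each channel 52% toward 128:
  R: 197 − 35.88 = 161.12 → 161
  G: 76 + 0.52×(128−76) = 76 + 27.04 = 103.04 → 103
  B: 30 + 0.52×(128−30) = 30 + 50.96 = 80.96 → 81
rgb(161, 103, 81) = #a16751.

#a16751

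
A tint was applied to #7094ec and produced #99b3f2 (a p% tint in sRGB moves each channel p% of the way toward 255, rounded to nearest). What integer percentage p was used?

29%

#7094ec is rgb(112, 148, 236); #99b3f2 is rgb(153, 179, 242).
On the R channel (widest range): 153 ≈ 112 + (p/100)(255 − 112), so p ≈ 100×(153 − 112)/(255 − 112) = 4100/143 = 28.67.
p = 29 reproduces all three channels after rounding.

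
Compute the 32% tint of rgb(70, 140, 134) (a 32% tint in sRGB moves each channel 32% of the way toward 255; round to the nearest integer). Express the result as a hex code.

#81b1ad

Lerp each channel 32% toward 255:
  R: 70 + 0.32×(255−70) = 70 + 59.2 = 129.2 → 129
  G: 140 + 36.8 = 176.8 → 177
  B: 134 + 0.32×(255−134) = 134 + 38.72 = 172.72 → 173
rgb(129, 177, 173) = #81b1ad.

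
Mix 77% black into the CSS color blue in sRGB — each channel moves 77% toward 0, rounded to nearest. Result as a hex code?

#00003b

CSS blue is rgb(0, 0, 255).
Per channel, c → c + 0.77(0 − c):
  R: 0 + 0.77×(0−0) = 0 + 0 = 0 → 0
  G: 0 + 0.77×(0−0) = 0 + 0 = 0 → 0
  B: 255 − 196.35 = 58.65 → 59
rgb(0, 0, 59) = #00003b.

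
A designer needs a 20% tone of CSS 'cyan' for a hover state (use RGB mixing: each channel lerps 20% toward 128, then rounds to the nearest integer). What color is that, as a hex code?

CSS cyan is rgb(0, 255, 255).
Per channel, c → c + 0.2(128 − c):
  R: 0 + 0.2×(128−0) = 0 + 25.6 = 25.6 → 26
  G: 255 − 25.4 = 229.6 → 230
  B: 255 + 0.2×(128−255) = 255 − 25.4 = 229.6 → 230
rgb(26, 230, 230) = #1AE6E6.

#1AE6E6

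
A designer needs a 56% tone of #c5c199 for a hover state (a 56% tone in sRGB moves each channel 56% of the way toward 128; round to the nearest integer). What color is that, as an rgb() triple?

#c5c199 is rgb(197, 193, 153).
A 56% tone moves each channel 56% toward 128:
  R: 197 − 38.64 = 158.36 → 158
  G: 193 + 0.56×(128−193) = 193 − 36.4 = 156.6 → 157
  B: 153 + 0.56×(128−153) = 153 − 14 = 139 → 139

rgb(158, 157, 139)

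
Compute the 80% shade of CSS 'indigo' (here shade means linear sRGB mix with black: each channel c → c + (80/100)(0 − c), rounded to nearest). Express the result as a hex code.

#0F001A

CSS indigo is rgb(75, 0, 130).
Lerp each channel 80% toward 0:
  R: 75 + 0.8×(0−75) = 75 − 60 = 15 → 15
  G: 0 + 0.8×(0−0) = 0 + 0 = 0 → 0
  B: 130 + 0.8×(0−130) = 130 − 104 = 26 → 26
rgb(15, 0, 26) = #0F001A.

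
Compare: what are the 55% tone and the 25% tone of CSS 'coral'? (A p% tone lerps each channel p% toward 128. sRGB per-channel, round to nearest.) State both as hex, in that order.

#B9806A, #DF7F5C

CSS coral is rgb(255, 127, 80).
55% tone:
  R: 255 + 0.55×(128−255) = 255 − 69.85 = 185.15 → 185
  G: 127 + 0.55 = 127.55 → 128
  B: 80 + 26.4 = 106.4 → 106
  → #B9806A
25% tone:
  R: 255 + 0.25×(128−255) = 255 − 31.75 = 223.25 → 223
  G: 127 + 0.25×(128−127) = 127 + 0.25 = 127.25 → 127
  B: 80 + 12 = 92 → 92
  → #DF7F5C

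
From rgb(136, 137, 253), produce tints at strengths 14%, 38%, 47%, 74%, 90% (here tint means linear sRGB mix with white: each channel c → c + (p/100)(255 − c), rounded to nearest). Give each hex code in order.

#999afd, #b5b6fe, #c0c0fe, #e0e0fe, #f3f3ff

14%: (136 + 16.66 = 152.66→153, 137 + 16.52 = 153.52→154, 253→253) → #999afd
38%: (136 + 45.22 = 181.22→181, 137 + 44.84 = 181.84→182, 253 + 0.76 = 253.76→254) → #b5b6fe
47%: (136 + 55.93 = 191.93→192, 137 + 55.46 = 192.46→192, 253 + 0.94 = 253.94→254) → #c0c0fe
74%: (136 + 88.06 = 224.06→224, 137 + 87.32 = 224.32→224, 253 + 1.48 = 254.48→254) → #e0e0fe
90%: (136 + 107.1 = 243.1→243, 137 + 106.2 = 243.2→243, 253 + 1.8 = 254.8→255) → #f3f3ff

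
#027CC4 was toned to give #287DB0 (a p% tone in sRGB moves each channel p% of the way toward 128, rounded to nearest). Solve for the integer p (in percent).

30%

#027CC4 is rgb(2, 124, 196); #287DB0 is rgb(40, 125, 176).
On the R channel (widest range): 40 ≈ 2 + (p/100)(128 − 2), so p ≈ 100×(40 − 2)/(128 − 2) = 3800/126 = 30.16.
p = 30 reproduces all three channels after rounding.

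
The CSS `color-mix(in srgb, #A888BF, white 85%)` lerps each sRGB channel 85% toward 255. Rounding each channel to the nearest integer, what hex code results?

#F2EDF5

#A888BF is rgb(168, 136, 191).
Per channel, c → c + 0.85(255 − c):
  R: 168 + 73.95 = 241.95 → 242
  G: 136 + 101.15 = 237.15 → 237
  B: 191 + 0.85×(255−191) = 191 + 54.4 = 245.4 → 245
rgb(242, 237, 245) = #F2EDF5.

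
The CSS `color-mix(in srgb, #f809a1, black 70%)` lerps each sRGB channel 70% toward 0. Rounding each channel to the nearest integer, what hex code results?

#4a0330

#f809a1 is rgb(248, 9, 161).
A 70% shade moves each channel 70% toward 0:
  R: 248 + 0.7×(0−248) = 248 − 173.6 = 74.4 → 74
  G: 9 + 0.7×(0−9) = 9 − 6.3 = 2.7 → 3
  B: 161 + 0.7×(0−161) = 161 − 112.7 = 48.3 → 48
rgb(74, 3, 48) = #4a0330.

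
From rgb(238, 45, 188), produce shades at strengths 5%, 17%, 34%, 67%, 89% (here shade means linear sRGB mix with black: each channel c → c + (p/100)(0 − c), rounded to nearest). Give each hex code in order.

#E22BB3, #C6259C, #9D1E7C, #4F0F3E, #1A0515

5%: (238 − 11.9 = 226.1→226, 45 − 2.25 = 42.75→43, 188 − 9.4 = 178.6→179) → #E22BB3
17%: (238 − 40.46 = 197.54→198, 45 − 7.65 = 37.35→37, 188 − 31.96 = 156.04→156) → #C6259C
34%: (238 − 80.92 = 157.08→157, 45 − 15.3 = 29.7→30, 188 − 63.92 = 124.08→124) → #9D1E7C
67%: (238 − 159.46 = 78.54→79, 45 − 30.15 = 14.85→15, 188 − 125.96 = 62.04→62) → #4F0F3E
89%: (238 − 211.82 = 26.18→26, 45 − 40.05 = 4.95→5, 188 − 167.32 = 20.68→21) → #1A0515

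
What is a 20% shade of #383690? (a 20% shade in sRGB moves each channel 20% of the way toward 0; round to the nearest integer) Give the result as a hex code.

#2d2b73

#383690 is rgb(56, 54, 144).
Per channel, c → c + 0.2(0 − c):
  R: 56 − 11.2 = 44.8 → 45
  G: 54 + 0.2×(0−54) = 54 − 10.8 = 43.2 → 43
  B: 144 − 28.8 = 115.2 → 115
rgb(45, 43, 115) = #2d2b73.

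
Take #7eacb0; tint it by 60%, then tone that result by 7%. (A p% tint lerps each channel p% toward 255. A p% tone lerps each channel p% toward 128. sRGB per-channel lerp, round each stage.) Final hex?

#c6d7d8

#7eacb0 is rgb(126, 172, 176).
Lerp each channel 60% toward 255:
  R: 126 + 0.6×(255−126) = 126 + 77.4 = 203.4 → 203
  G: 172 + 0.6×(255−172) = 172 + 49.8 = 221.8 → 222
  B: 176 + 47.4 = 223.4 → 223
After the tint: rgb(203, 222, 223) = #cbdedf.
Per channel, c → c + 0.07(128 − c):
  R: 203 + 0.07×(128−203) = 203 − 5.25 = 197.75 → 198
  G: 222 − 6.58 = 215.42 → 215
  B: 223 − 6.65 = 216.35 → 216
rgb(198, 215, 216) = #c6d7d8.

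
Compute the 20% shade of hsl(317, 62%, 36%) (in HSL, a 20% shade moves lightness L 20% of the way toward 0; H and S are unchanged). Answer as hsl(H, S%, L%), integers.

hsl(317, 62%, 29%)

L moves 20% from 36 toward 0: 36 − 7.2 = 28.8 → 29.
H and S are unchanged.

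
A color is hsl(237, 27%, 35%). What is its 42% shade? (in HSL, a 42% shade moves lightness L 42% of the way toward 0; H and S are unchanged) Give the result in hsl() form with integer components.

hsl(237, 27%, 20%)

L moves 42% from 35 toward 0: 35 − 14.7 = 20.3 → 20.
H and S are unchanged.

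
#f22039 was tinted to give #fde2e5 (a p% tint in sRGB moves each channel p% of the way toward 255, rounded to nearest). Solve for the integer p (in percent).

87%

#f22039 is rgb(242, 32, 57); #fde2e5 is rgb(253, 226, 229).
On the G channel (widest range): 226 ≈ 32 + (p/100)(255 − 32), so p ≈ 100×(226 − 32)/(255 − 32) = 19400/223 = 87.00.
p = 87 reproduces all three channels after rounding.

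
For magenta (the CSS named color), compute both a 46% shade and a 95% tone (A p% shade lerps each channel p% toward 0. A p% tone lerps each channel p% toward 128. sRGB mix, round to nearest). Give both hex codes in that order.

CSS magenta is rgb(255, 0, 255).
46% shade:
  R: 255 + 0.46×(0−255) = 255 − 117.3 = 137.7 → 138
  G: 0 + 0.46×(0−0) = 0 + 0 = 0 → 0
  B: 255 + 0.46×(0−255) = 255 − 117.3 = 137.7 → 138
  → #8a008a
95% tone:
  R: 255 + 0.95×(128−255) = 255 − 120.65 = 134.35 → 134
  G: 0 + 0.95×(128−0) = 0 + 121.6 = 121.6 → 122
  B: 255 + 0.95×(128−255) = 255 − 120.65 = 134.35 → 134
  → #867a86

#8a008a, #867a86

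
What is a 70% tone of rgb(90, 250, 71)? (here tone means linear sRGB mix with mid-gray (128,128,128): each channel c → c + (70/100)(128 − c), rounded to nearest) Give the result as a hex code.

#75A56F

A 70% tone moves each channel 70% toward 128:
  R: 90 + 0.7×(128−90) = 90 + 26.6 = 116.6 → 117
  G: 250 − 85.4 = 164.6 → 165
  B: 71 + 0.7×(128−71) = 71 + 39.9 = 110.9 → 111
rgb(117, 165, 111) = #75A56F.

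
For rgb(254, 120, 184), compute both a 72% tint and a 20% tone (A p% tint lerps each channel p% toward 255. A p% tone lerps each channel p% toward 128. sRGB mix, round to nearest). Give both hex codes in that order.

72% tint:
  R: 254 + 0.72 = 254.72 → 255
  G: 120 + 0.72×(255−120) = 120 + 97.2 = 217.2 → 217
  B: 184 + 0.72×(255−184) = 184 + 51.12 = 235.12 → 235
  → #ffd9eb
20% tone:
  R: 254 + 0.2×(128−254) = 254 − 25.2 = 228.8 → 229
  G: 120 + 0.2×(128−120) = 120 + 1.6 = 121.6 → 122
  B: 184 + 0.2×(128−184) = 184 − 11.2 = 172.8 → 173
  → #e57aad

#ffd9eb, #e57aad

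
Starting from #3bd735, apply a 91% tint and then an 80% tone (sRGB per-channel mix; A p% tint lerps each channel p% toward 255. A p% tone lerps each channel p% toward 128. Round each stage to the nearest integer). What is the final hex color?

#3bd735 is rgb(59, 215, 53).
Lerp each channel 91% toward 255:
  R: 59 + 0.91×(255−59) = 59 + 178.36 = 237.36 → 237
  G: 215 + 36.4 = 251.4 → 251
  B: 53 + 0.91×(255−53) = 53 + 183.82 = 236.82 → 237
After the tint: rgb(237, 251, 237) = #edfbed.
Per channel, c → c + 0.8(128 − c):
  R: 237 − 87.2 = 149.8 → 150
  G: 251 − 98.4 = 152.6 → 153
  B: 237 − 87.2 = 149.8 → 150
rgb(150, 153, 150) = #969996.

#969996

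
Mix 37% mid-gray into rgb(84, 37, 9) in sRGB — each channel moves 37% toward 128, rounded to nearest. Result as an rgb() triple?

Lerp each channel 37% toward 128:
  R: 84 + 16.28 = 100.28 → 100
  G: 37 + 33.67 = 70.67 → 71
  B: 9 + 0.37×(128−9) = 9 + 44.03 = 53.03 → 53

rgb(100, 71, 53)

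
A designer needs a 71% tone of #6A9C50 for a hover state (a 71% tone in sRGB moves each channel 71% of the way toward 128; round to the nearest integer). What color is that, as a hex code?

#6A9C50 is rgb(106, 156, 80).
Lerp each channel 71% toward 128:
  R: 106 + 0.71×(128−106) = 106 + 15.62 = 121.62 → 122
  G: 156 + 0.71×(128−156) = 156 − 19.88 = 136.12 → 136
  B: 80 + 0.71×(128−80) = 80 + 34.08 = 114.08 → 114
rgb(122, 136, 114) = #7A8872.

#7A8872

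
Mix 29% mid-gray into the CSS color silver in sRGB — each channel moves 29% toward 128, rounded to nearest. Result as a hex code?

#ADADAD

CSS silver is rgb(192, 192, 192).
Per channel, c → c + 0.29(128 − c):
  R: 192 + 0.29×(128−192) = 192 − 18.56 = 173.44 → 173
  G: 192 + 0.29×(128−192) = 192 − 18.56 = 173.44 → 173
  B: 192 + 0.29×(128−192) = 192 − 18.56 = 173.44 → 173
rgb(173, 173, 173) = #ADADAD.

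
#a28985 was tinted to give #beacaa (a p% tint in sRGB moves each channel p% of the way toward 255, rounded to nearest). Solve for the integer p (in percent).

#a28985 is rgb(162, 137, 133); #beacaa is rgb(190, 172, 170).
On the B channel (widest range): 170 ≈ 133 + (p/100)(255 − 133), so p ≈ 100×(170 − 133)/(255 − 133) = 3700/122 = 30.33.
p = 30 reproduces all three channels after rounding.

30%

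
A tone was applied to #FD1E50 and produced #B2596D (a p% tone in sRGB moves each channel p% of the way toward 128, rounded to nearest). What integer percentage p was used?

60%

#FD1E50 is rgb(253, 30, 80); #B2596D is rgb(178, 89, 109).
On the R channel (widest range): 178 ≈ 253 + (p/100)(128 − 253), so p ≈ 100×(178 − 253)/(128 − 253) = -7500/-125 = 60.00.
p = 60 reproduces all three channels after rounding.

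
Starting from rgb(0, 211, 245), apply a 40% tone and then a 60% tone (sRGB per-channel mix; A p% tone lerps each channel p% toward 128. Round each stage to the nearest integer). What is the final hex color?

#61949c

A 40% tone moves each channel 40% toward 128:
  R: 0 + 0.4×(128−0) = 0 + 51.2 = 51.2 → 51
  G: 211 + 0.4×(128−211) = 211 − 33.2 = 177.8 → 178
  B: 245 + 0.4×(128−245) = 245 − 46.8 = 198.2 → 198
After the tone: rgb(51, 178, 198) = #33b2c6.
A 60% tone moves each channel 60% toward 128:
  R: 51 + 46.2 = 97.2 → 97
  G: 178 + 0.6×(128−178) = 178 − 30 = 148 → 148
  B: 198 − 42 = 156 → 156
rgb(97, 148, 156) = #61949c.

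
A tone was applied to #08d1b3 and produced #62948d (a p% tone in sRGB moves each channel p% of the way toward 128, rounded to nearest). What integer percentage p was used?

75%

#08d1b3 is rgb(8, 209, 179); #62948d is rgb(98, 148, 141).
On the R channel (widest range): 98 ≈ 8 + (p/100)(128 − 8), so p ≈ 100×(98 − 8)/(128 − 8) = 9000/120 = 75.00.
p = 75 reproduces all three channels after rounding.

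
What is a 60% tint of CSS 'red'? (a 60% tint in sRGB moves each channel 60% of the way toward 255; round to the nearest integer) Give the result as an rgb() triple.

CSS red is rgb(255, 0, 0).
Lerp each channel 60% toward 255:
  R: 255 + 0 = 255 → 255
  G: 0 + 0.6×(255−0) = 0 + 153 = 153 → 153
  B: 0 + 153 = 153 → 153

rgb(255, 153, 153)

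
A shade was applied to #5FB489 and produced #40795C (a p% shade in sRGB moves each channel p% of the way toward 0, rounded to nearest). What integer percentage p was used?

#5FB489 is rgb(95, 180, 137); #40795C is rgb(64, 121, 92).
On the G channel (widest range): 121 ≈ 180 + (p/100)(0 − 180), so p ≈ 100×(121 − 180)/(0 − 180) = -5900/-180 = 32.78.
p = 33 reproduces all three channels after rounding.

33%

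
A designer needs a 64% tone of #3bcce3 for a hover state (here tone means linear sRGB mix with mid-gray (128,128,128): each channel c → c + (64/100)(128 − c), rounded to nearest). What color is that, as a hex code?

#3bcce3 is rgb(59, 204, 227).
Per channel, c → c + 0.64(128 − c):
  R: 59 + 44.16 = 103.16 → 103
  G: 204 − 48.64 = 155.36 → 155
  B: 227 + 0.64×(128−227) = 227 − 63.36 = 163.64 → 164
rgb(103, 155, 164) = #679ba4.

#679ba4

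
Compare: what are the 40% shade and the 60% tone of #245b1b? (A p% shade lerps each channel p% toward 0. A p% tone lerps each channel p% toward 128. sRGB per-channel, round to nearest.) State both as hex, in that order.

#245b1b is rgb(36, 91, 27).
40% shade:
  R: 36 + 0.4×(0−36) = 36 − 14.4 = 21.6 → 22
  G: 91 − 36.4 = 54.6 → 55
  B: 27 − 10.8 = 16.2 → 16
  → #163710
60% tone:
  R: 36 + 0.6×(128−36) = 36 + 55.2 = 91.2 → 91
  G: 91 + 0.6×(128−91) = 91 + 22.2 = 113.2 → 113
  B: 27 + 0.6×(128−27) = 27 + 60.6 = 87.6 → 88
  → #5b7158

#163710, #5b7158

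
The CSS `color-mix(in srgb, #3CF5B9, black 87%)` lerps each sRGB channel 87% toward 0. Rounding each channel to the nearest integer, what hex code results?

#3CF5B9 is rgb(60, 245, 185).
Per channel, c → c + 0.87(0 − c):
  R: 60 + 0.87×(0−60) = 60 − 52.2 = 7.8 → 8
  G: 245 + 0.87×(0−245) = 245 − 213.15 = 31.85 → 32
  B: 185 + 0.87×(0−185) = 185 − 160.95 = 24.05 → 24
rgb(8, 32, 24) = #082018.

#082018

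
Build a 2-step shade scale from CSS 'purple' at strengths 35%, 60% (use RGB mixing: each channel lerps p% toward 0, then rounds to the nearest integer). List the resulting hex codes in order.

CSS purple is rgb(128, 0, 128).
35%: (128 − 44.8 = 83.2→83, 0→0, 128 − 44.8 = 83.2→83) → #530053
60%: (128 − 76.8 = 51.2→51, 0→0, 128 − 76.8 = 51.2→51) → #330033

#530053, #330033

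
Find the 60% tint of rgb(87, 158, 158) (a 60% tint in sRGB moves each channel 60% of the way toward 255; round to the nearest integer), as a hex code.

Per channel, c → c + 0.6(255 − c):
  R: 87 + 0.6×(255−87) = 87 + 100.8 = 187.8 → 188
  G: 158 + 0.6×(255−158) = 158 + 58.2 = 216.2 → 216
  B: 158 + 0.6×(255−158) = 158 + 58.2 = 216.2 → 216
rgb(188, 216, 216) = #bcd8d8.

#bcd8d8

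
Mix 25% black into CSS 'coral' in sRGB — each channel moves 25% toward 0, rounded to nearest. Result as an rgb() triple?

CSS coral is rgb(255, 127, 80).
A 25% shade moves each channel 25% toward 0:
  R: 255 + 0.25×(0−255) = 255 − 63.75 = 191.25 → 191
  G: 127 + 0.25×(0−127) = 127 − 31.75 = 95.25 → 95
  B: 80 + 0.25×(0−80) = 80 − 20 = 60 → 60

rgb(191, 95, 60)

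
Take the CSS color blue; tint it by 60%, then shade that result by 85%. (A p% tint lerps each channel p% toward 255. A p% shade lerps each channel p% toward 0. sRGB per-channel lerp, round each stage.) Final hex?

CSS blue is rgb(0, 0, 255).
Per channel, c → c + 0.6(255 − c):
  R: 0 + 0.6×(255−0) = 0 + 153 = 153 → 153
  G: 0 + 0.6×(255−0) = 0 + 153 = 153 → 153
  B: 255 + 0.6×(255−255) = 255 + 0 = 255 → 255
After the tint: rgb(153, 153, 255) = #9999FF.
An 85% shade moves each channel 85% toward 0:
  R: 153 + 0.85×(0−153) = 153 − 130.05 = 22.95 → 23
  G: 153 + 0.85×(0−153) = 153 − 130.05 = 22.95 → 23
  B: 255 − 216.75 = 38.25 → 38
rgb(23, 23, 38) = #171726.

#171726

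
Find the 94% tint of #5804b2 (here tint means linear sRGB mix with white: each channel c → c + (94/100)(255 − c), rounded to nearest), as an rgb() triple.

rgb(245, 240, 250)

#5804b2 is rgb(88, 4, 178).
Lerp each channel 94% toward 255:
  R: 88 + 0.94×(255−88) = 88 + 156.98 = 244.98 → 245
  G: 4 + 235.94 = 239.94 → 240
  B: 178 + 0.94×(255−178) = 178 + 72.38 = 250.38 → 250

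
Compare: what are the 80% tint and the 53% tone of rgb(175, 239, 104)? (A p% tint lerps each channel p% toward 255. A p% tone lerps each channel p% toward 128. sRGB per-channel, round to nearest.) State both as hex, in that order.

80% tint:
  R: 175 + 0.8×(255−175) = 175 + 64 = 239 → 239
  G: 239 + 0.8×(255−239) = 239 + 12.8 = 251.8 → 252
  B: 104 + 120.8 = 224.8 → 225
  → #EFFCE1
53% tone:
  R: 175 + 0.53×(128−175) = 175 − 24.91 = 150.09 → 150
  G: 239 − 58.83 = 180.17 → 180
  B: 104 + 0.53×(128−104) = 104 + 12.72 = 116.72 → 117
  → #96B475

#EFFCE1, #96B475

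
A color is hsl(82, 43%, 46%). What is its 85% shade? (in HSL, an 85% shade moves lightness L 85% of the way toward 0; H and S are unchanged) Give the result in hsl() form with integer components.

hsl(82, 43%, 7%)

L moves 85% from 46 toward 0: 46 − 39.1 = 6.9 → 7.
H and S are unchanged.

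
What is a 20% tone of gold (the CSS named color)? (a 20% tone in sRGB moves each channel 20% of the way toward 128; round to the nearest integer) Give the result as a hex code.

#E6C61A

CSS gold is rgb(255, 215, 0).
Lerp each channel 20% toward 128:
  R: 255 + 0.2×(128−255) = 255 − 25.4 = 229.6 → 230
  G: 215 − 17.4 = 197.6 → 198
  B: 0 + 0.2×(128−0) = 0 + 25.6 = 25.6 → 26
rgb(230, 198, 26) = #E6C61A.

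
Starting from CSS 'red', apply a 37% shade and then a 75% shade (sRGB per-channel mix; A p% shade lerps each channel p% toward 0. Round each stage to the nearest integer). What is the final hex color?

CSS red is rgb(255, 0, 0).
Per channel, c → c + 0.37(0 − c):
  R: 255 + 0.37×(0−255) = 255 − 94.35 = 160.65 → 161
  G: 0 + 0.37×(0−0) = 0 + 0 = 0 → 0
  B: 0 + 0.37×(0−0) = 0 + 0 = 0 → 0
After the shade: rgb(161, 0, 0) = #a10000.
A 75% shade moves each channel 75% toward 0:
  R: 161 + 0.75×(0−161) = 161 − 120.75 = 40.25 → 40
  G: 0 + 0.75×(0−0) = 0 + 0 = 0 → 0
  B: 0 + 0.75×(0−0) = 0 + 0 = 0 → 0
rgb(40, 0, 0) = #280000.

#280000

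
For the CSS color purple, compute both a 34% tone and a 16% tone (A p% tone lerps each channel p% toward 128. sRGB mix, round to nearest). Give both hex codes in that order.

#802C80, #801480

CSS purple is rgb(128, 0, 128).
34% tone:
  R: 128 + 0 = 128 → 128
  G: 0 + 43.52 = 43.52 → 44
  B: 128 + 0 = 128 → 128
  → #802C80
16% tone:
  R: 128 + 0 = 128 → 128
  G: 0 + 0.16×(128−0) = 0 + 20.48 = 20.48 → 20
  B: 128 + 0 = 128 → 128
  → #801480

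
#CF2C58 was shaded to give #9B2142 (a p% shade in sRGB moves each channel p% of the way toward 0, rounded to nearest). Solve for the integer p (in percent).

#CF2C58 is rgb(207, 44, 88); #9B2142 is rgb(155, 33, 66).
On the R channel (widest range): 155 ≈ 207 + (p/100)(0 − 207), so p ≈ 100×(155 − 207)/(0 − 207) = -5200/-207 = 25.12.
p = 25 reproduces all three channels after rounding.

25%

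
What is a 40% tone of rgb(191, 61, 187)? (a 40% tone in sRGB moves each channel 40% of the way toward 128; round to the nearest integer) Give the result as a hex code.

#A658A3

Per channel, c → c + 0.4(128 − c):
  R: 191 − 25.2 = 165.8 → 166
  G: 61 + 26.8 = 87.8 → 88
  B: 187 + 0.4×(128−187) = 187 − 23.6 = 163.4 → 163
rgb(166, 88, 163) = #A658A3.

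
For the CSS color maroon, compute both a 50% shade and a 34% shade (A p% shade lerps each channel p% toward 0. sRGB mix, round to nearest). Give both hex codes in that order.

#400000, #540000

CSS maroon is rgb(128, 0, 0).
50% shade:
  R: 128 + 0.5×(0−128) = 128 − 64 = 64 → 64
  G: 0 + 0.5×(0−0) = 0 + 0 = 0 → 0
  B: 0 + 0.5×(0−0) = 0 + 0 = 0 → 0
  → #400000
34% shade:
  R: 128 + 0.34×(0−128) = 128 − 43.52 = 84.48 → 84
  G: 0 + 0.34×(0−0) = 0 + 0 = 0 → 0
  B: 0 + 0.34×(0−0) = 0 + 0 = 0 → 0
  → #540000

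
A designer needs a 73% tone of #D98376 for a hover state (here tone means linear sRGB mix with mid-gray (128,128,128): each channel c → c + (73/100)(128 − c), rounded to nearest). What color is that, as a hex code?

#98817D

#D98376 is rgb(217, 131, 118).
A 73% tone moves each channel 73% toward 128:
  R: 217 − 64.97 = 152.03 → 152
  G: 131 + 0.73×(128−131) = 131 − 2.19 = 128.81 → 129
  B: 118 + 0.73×(128−118) = 118 + 7.3 = 125.3 → 125
rgb(152, 129, 125) = #98817D.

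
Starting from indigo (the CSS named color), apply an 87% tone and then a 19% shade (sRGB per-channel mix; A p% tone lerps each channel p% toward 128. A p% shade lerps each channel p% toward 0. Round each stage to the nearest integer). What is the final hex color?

CSS indigo is rgb(75, 0, 130).
Per channel, c → c + 0.87(128 − c):
  R: 75 + 46.11 = 121.11 → 121
  G: 0 + 0.87×(128−0) = 0 + 111.36 = 111.36 → 111
  B: 130 + 0.87×(128−130) = 130 − 1.74 = 128.26 → 128
After the tone: rgb(121, 111, 128) = #796F80.
Lerp each channel 19% toward 0:
  R: 121 − 22.99 = 98.01 → 98
  G: 111 + 0.19×(0−111) = 111 − 21.09 = 89.91 → 90
  B: 128 + 0.19×(0−128) = 128 − 24.32 = 103.68 → 104
rgb(98, 90, 104) = #625A68.

#625A68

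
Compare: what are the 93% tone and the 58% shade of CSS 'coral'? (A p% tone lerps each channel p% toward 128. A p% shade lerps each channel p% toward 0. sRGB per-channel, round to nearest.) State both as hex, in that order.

#89807D, #6B3522

CSS coral is rgb(255, 127, 80).
93% tone:
  R: 255 − 118.11 = 136.89 → 137
  G: 127 + 0.93×(128−127) = 127 + 0.93 = 127.93 → 128
  B: 80 + 44.64 = 124.64 → 125
  → #89807D
58% shade:
  R: 255 − 147.9 = 107.1 → 107
  G: 127 + 0.58×(0−127) = 127 − 73.66 = 53.34 → 53
  B: 80 + 0.58×(0−80) = 80 − 46.4 = 33.6 → 34
  → #6B3522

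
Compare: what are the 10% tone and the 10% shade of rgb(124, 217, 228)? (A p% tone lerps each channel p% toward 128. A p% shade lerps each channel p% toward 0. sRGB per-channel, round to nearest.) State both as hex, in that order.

#7cd0da, #70c3cd

10% tone:
  R: 124 + 0.1×(128−124) = 124 + 0.4 = 124.4 → 124
  G: 217 − 8.9 = 208.1 → 208
  B: 228 − 10 = 218 → 218
  → #7cd0da
10% shade:
  R: 124 − 12.4 = 111.6 → 112
  G: 217 + 0.1×(0−217) = 217 − 21.7 = 195.3 → 195
  B: 228 + 0.1×(0−228) = 228 − 22.8 = 205.2 → 205
  → #70c3cd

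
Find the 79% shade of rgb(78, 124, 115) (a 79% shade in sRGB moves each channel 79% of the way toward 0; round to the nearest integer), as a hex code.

Lerp each channel 79% toward 0:
  R: 78 + 0.79×(0−78) = 78 − 61.62 = 16.38 → 16
  G: 124 + 0.79×(0−124) = 124 − 97.96 = 26.04 → 26
  B: 115 − 90.85 = 24.15 → 24
rgb(16, 26, 24) = #101A18.

#101A18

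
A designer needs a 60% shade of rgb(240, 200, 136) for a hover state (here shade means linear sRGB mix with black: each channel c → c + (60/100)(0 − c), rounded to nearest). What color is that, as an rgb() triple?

Per channel, c → c + 0.6(0 − c):
  R: 240 + 0.6×(0−240) = 240 − 144 = 96 → 96
  G: 200 + 0.6×(0−200) = 200 − 120 = 80 → 80
  B: 136 + 0.6×(0−136) = 136 − 81.6 = 54.4 → 54

rgb(96, 80, 54)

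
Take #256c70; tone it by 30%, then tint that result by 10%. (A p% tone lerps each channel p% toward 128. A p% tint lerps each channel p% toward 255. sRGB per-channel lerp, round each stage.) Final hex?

#256c70 is rgb(37, 108, 112).
A 30% tone moves each channel 30% toward 128:
  R: 37 + 0.3×(128−37) = 37 + 27.3 = 64.3 → 64
  G: 108 + 6 = 114 → 114
  B: 112 + 4.8 = 116.8 → 117
After the tone: rgb(64, 114, 117) = #407275.
Per channel, c → c + 0.1(255 − c):
  R: 64 + 0.1×(255−64) = 64 + 19.1 = 83.1 → 83
  G: 114 + 14.1 = 128.1 → 128
  B: 117 + 0.1×(255−117) = 117 + 13.8 = 130.8 → 131
rgb(83, 128, 131) = #538083.

#538083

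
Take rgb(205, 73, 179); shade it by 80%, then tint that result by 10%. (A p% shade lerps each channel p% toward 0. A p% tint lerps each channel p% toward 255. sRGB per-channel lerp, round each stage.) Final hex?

Per channel, c → c + 0.8(0 − c):
  R: 205 − 164 = 41 → 41
  G: 73 − 58.4 = 14.6 → 15
  B: 179 − 143.2 = 35.8 → 36
After the shade: rgb(41, 15, 36) = #290F24.
A 10% tint moves each channel 10% toward 255:
  R: 41 + 0.1×(255−41) = 41 + 21.4 = 62.4 → 62
  G: 15 + 24 = 39 → 39
  B: 36 + 0.1×(255−36) = 36 + 21.9 = 57.9 → 58
rgb(62, 39, 58) = #3E273A.

#3E273A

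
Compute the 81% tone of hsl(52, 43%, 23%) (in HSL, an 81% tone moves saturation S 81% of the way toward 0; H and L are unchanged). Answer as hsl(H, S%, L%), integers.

S moves 81% from 43 toward 0: 43 − 34.83 = 8.17 → 8.
H and L are unchanged.

hsl(52, 8%, 23%)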